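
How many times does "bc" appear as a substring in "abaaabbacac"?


Searching for "bc" in "abaaabbacac"
Scanning each position:
  Position 0: "ab" => no
  Position 1: "ba" => no
  Position 2: "aa" => no
  Position 3: "aa" => no
  Position 4: "ab" => no
  Position 5: "bb" => no
  Position 6: "ba" => no
  Position 7: "ac" => no
  Position 8: "ca" => no
  Position 9: "ac" => no
Total occurrences: 0

0


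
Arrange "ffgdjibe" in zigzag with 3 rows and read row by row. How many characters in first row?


Zigzag "ffgdjibe" into 3 rows:
Placing characters:
  'f' => row 0
  'f' => row 1
  'g' => row 2
  'd' => row 1
  'j' => row 0
  'i' => row 1
  'b' => row 2
  'e' => row 1
Rows:
  Row 0: "fj"
  Row 1: "fdie"
  Row 2: "gb"
First row length: 2

2


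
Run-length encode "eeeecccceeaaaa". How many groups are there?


Input: eeeecccceeaaaa
Scanning for consecutive runs:
  Group 1: 'e' x 4 (positions 0-3)
  Group 2: 'c' x 4 (positions 4-7)
  Group 3: 'e' x 2 (positions 8-9)
  Group 4: 'a' x 4 (positions 10-13)
Total groups: 4

4


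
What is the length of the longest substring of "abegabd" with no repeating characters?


Input: "abegabd"
Sliding window (track last position of each char):
  Position 0 ('a'): window [0,0] length 1 -- new best
  Position 1 ('b'): window [0,1] length 2 -- new best
  Position 2 ('e'): window [0,2] length 3 -- new best
  Position 3 ('g'): window [0,3] length 4 -- new best
  Position 4 ('a'): repeat (last at 0), move window start to 1
  Position 4 ('a'): window [1,4] length 4
  Position 5 ('b'): repeat (last at 1), move window start to 2
  Position 5 ('b'): window [2,5] length 4
  Position 6 ('d'): window [2,6] length 5 -- new best
Longest substring with no repeats: "egabd" with length 5

5


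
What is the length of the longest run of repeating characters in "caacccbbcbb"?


Input: "caacccbbcbb"
Scanning for longest run:
  Position 1 ('a'): new char, reset run to 1
  Position 2 ('a'): continues run of 'a', length=2
  Position 3 ('c'): new char, reset run to 1
  Position 4 ('c'): continues run of 'c', length=2
  Position 5 ('c'): continues run of 'c', length=3
  Position 6 ('b'): new char, reset run to 1
  Position 7 ('b'): continues run of 'b', length=2
  Position 8 ('c'): new char, reset run to 1
  Position 9 ('b'): new char, reset run to 1
  Position 10 ('b'): continues run of 'b', length=2
Longest run: 'c' with length 3

3


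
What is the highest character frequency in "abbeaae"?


Input: abbeaae
Character counts:
  'a': 3
  'b': 2
  'e': 2
Maximum frequency: 3

3


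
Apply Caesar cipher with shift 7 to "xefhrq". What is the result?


Caesar cipher: shift "xefhrq" by 7
  'x' (pos 23) + 7 = pos 4 = 'e'
  'e' (pos 4) + 7 = pos 11 = 'l'
  'f' (pos 5) + 7 = pos 12 = 'm'
  'h' (pos 7) + 7 = pos 14 = 'o'
  'r' (pos 17) + 7 = pos 24 = 'y'
  'q' (pos 16) + 7 = pos 23 = 'x'
Result: elmoyx

elmoyx


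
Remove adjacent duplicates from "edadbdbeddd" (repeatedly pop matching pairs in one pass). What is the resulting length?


Input: edadbdbeddd
Stack-based adjacent duplicate removal:
  Read 'e': push. Stack: e
  Read 'd': push. Stack: ed
  Read 'a': push. Stack: eda
  Read 'd': push. Stack: edad
  Read 'b': push. Stack: edadb
  Read 'd': push. Stack: edadbd
  Read 'b': push. Stack: edadbdb
  Read 'e': push. Stack: edadbdbe
  Read 'd': push. Stack: edadbdbed
  Read 'd': matches stack top 'd' => pop. Stack: edadbdbe
  Read 'd': push. Stack: edadbdbed
Final stack: "edadbdbed" (length 9)

9


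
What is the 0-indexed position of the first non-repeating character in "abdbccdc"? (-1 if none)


Input: abdbccdc
Character frequencies:
  'a': 1
  'b': 2
  'c': 3
  'd': 2
Scanning left to right for freq == 1:
  Position 0 ('a'): unique! => answer = 0

0


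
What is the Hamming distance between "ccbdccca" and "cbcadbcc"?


Comparing "ccbdccca" and "cbcadbcc" position by position:
  Position 0: 'c' vs 'c' => same
  Position 1: 'c' vs 'b' => differ
  Position 2: 'b' vs 'c' => differ
  Position 3: 'd' vs 'a' => differ
  Position 4: 'c' vs 'd' => differ
  Position 5: 'c' vs 'b' => differ
  Position 6: 'c' vs 'c' => same
  Position 7: 'a' vs 'c' => differ
Total differences (Hamming distance): 6

6


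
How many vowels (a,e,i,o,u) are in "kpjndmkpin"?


Input: kpjndmkpin
Checking each character:
  'k' at position 0: consonant
  'p' at position 1: consonant
  'j' at position 2: consonant
  'n' at position 3: consonant
  'd' at position 4: consonant
  'm' at position 5: consonant
  'k' at position 6: consonant
  'p' at position 7: consonant
  'i' at position 8: vowel (running total: 1)
  'n' at position 9: consonant
Total vowels: 1

1


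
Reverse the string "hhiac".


Input: hhiac
Reading characters right to left:
  Position 4: 'c'
  Position 3: 'a'
  Position 2: 'i'
  Position 1: 'h'
  Position 0: 'h'
Reversed: caihh

caihh


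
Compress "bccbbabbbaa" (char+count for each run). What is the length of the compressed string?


Input: bccbbabbbaa
Runs:
  'b' x 1 => "b1"
  'c' x 2 => "c2"
  'b' x 2 => "b2"
  'a' x 1 => "a1"
  'b' x 3 => "b3"
  'a' x 2 => "a2"
Compressed: "b1c2b2a1b3a2"
Compressed length: 12

12


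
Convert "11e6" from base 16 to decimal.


Input: "11e6" in base 16
Positional expansion:
  Digit '1' (value 1) x 16^3 = 4096
  Digit '1' (value 1) x 16^2 = 256
  Digit 'e' (value 14) x 16^1 = 224
  Digit '6' (value 6) x 16^0 = 6
Sum = 4582

4582


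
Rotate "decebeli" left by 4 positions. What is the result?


Input: "decebeli", rotate left by 4
First 4 characters: "dece"
Remaining characters: "beli"
Concatenate remaining + first: "beli" + "dece" = "belidece"

belidece


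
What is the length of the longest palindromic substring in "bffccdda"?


Input: "bffccdda"
Checking substrings for palindromes:
  [1:3] "ff" (len 2) => palindrome
  [3:5] "cc" (len 2) => palindrome
  [5:7] "dd" (len 2) => palindrome
Longest palindromic substring: "ff" with length 2

2


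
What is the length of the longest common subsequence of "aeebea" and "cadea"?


LCS of "aeebea" and "cadea"
DP table:
           c    a    d    e    a
      0    0    0    0    0    0
  a   0    0    1    1    1    1
  e   0    0    1    1    2    2
  e   0    0    1    1    2    2
  b   0    0    1    1    2    2
  e   0    0    1    1    2    2
  a   0    0    1    1    2    3
LCS length = dp[6][5] = 3

3


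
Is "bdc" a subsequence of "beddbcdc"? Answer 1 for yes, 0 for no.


Check if "bdc" is a subsequence of "beddbcdc"
Greedy scan:
  Position 0 ('b'): matches sub[0] = 'b'
  Position 1 ('e'): no match needed
  Position 2 ('d'): matches sub[1] = 'd'
  Position 3 ('d'): no match needed
  Position 4 ('b'): no match needed
  Position 5 ('c'): matches sub[2] = 'c'
  Position 6 ('d'): no match needed
  Position 7 ('c'): no match needed
All 3 characters matched => is a subsequence

1


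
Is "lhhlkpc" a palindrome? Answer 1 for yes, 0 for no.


Input: lhhlkpc
Reversed: cpklhhl
  Compare pos 0 ('l') with pos 6 ('c'): MISMATCH
  Compare pos 1 ('h') with pos 5 ('p'): MISMATCH
  Compare pos 2 ('h') with pos 4 ('k'): MISMATCH
Result: not a palindrome

0


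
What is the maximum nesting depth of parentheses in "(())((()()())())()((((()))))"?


Input: "(())((()()())())()((((()))))"
Tracking depth:
  Position 0 '(': depth becomes 1
  Position 1 '(': depth becomes 2
  Position 2 ')': depth becomes 1
  Position 3 ')': depth becomes 0
  Position 4 '(': depth becomes 1
  Position 5 '(': depth becomes 2
  Position 6 '(': depth becomes 3
  Position 7 ')': depth becomes 2
  Position 8 '(': depth becomes 3
  Position 9 ')': depth becomes 2
  Position 10 '(': depth becomes 3
  Position 11 ')': depth becomes 2
  Position 12 ')': depth becomes 1
  Position 13 '(': depth becomes 2
  Position 14 ')': depth becomes 1
  Position 15 ')': depth becomes 0
  Position 16 '(': depth becomes 1
  Position 17 ')': depth becomes 0
  Position 18 '(': depth becomes 1
  Position 19 '(': depth becomes 2
  Position 20 '(': depth becomes 3
  Position 21 '(': depth becomes 4
  Position 22 '(': depth becomes 5
  Position 23 ')': depth becomes 4
  Position 24 ')': depth becomes 3
  Position 25 ')': depth becomes 2
  Position 26 ')': depth becomes 1
  Position 27 ')': depth becomes 0
Maximum depth reached: 5

5


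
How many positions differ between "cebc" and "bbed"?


Comparing "cebc" and "bbed" position by position:
  Position 0: 'c' vs 'b' => DIFFER
  Position 1: 'e' vs 'b' => DIFFER
  Position 2: 'b' vs 'e' => DIFFER
  Position 3: 'c' vs 'd' => DIFFER
Positions that differ: 4

4


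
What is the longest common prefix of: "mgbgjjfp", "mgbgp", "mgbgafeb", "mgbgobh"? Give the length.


Words: mgbgjjfp, mgbgp, mgbgafeb, mgbgobh
  Position 0: all 'm' => match
  Position 1: all 'g' => match
  Position 2: all 'b' => match
  Position 3: all 'g' => match
  Position 4: ('j', 'p', 'a', 'o') => mismatch, stop
LCP = "mgbg" (length 4)

4


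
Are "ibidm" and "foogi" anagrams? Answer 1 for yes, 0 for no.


Strings: "ibidm", "foogi"
Sorted first:  bdiim
Sorted second: fgioo
Differ at position 0: 'b' vs 'f' => not anagrams

0


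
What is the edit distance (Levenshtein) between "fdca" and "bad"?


Computing edit distance: "fdca" -> "bad"
DP table:
           b    a    d
      0    1    2    3
  f   1    1    2    3
  d   2    2    2    2
  c   3    3    3    3
  a   4    4    3    4
Edit distance = dp[4][3] = 4

4


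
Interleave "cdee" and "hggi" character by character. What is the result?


Interleaving "cdee" and "hggi":
  Position 0: 'c' from first, 'h' from second => "ch"
  Position 1: 'd' from first, 'g' from second => "dg"
  Position 2: 'e' from first, 'g' from second => "eg"
  Position 3: 'e' from first, 'i' from second => "ei"
Result: chdgegei

chdgegei


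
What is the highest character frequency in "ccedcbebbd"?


Input: ccedcbebbd
Character counts:
  'b': 3
  'c': 3
  'd': 2
  'e': 2
Maximum frequency: 3

3


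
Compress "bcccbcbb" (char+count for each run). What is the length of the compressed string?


Input: bcccbcbb
Runs:
  'b' x 1 => "b1"
  'c' x 3 => "c3"
  'b' x 1 => "b1"
  'c' x 1 => "c1"
  'b' x 2 => "b2"
Compressed: "b1c3b1c1b2"
Compressed length: 10

10


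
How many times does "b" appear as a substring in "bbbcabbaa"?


Searching for "b" in "bbbcabbaa"
Scanning each position:
  Position 0: "b" => MATCH
  Position 1: "b" => MATCH
  Position 2: "b" => MATCH
  Position 3: "c" => no
  Position 4: "a" => no
  Position 5: "b" => MATCH
  Position 6: "b" => MATCH
  Position 7: "a" => no
  Position 8: "a" => no
Total occurrences: 5

5


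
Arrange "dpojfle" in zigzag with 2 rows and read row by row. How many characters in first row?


Zigzag "dpojfle" into 2 rows:
Placing characters:
  'd' => row 0
  'p' => row 1
  'o' => row 0
  'j' => row 1
  'f' => row 0
  'l' => row 1
  'e' => row 0
Rows:
  Row 0: "dofe"
  Row 1: "pjl"
First row length: 4

4


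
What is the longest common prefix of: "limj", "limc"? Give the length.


Words: limj, limc
  Position 0: all 'l' => match
  Position 1: all 'i' => match
  Position 2: all 'm' => match
  Position 3: ('j', 'c') => mismatch, stop
LCP = "lim" (length 3)

3


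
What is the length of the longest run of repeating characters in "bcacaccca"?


Input: "bcacaccca"
Scanning for longest run:
  Position 1 ('c'): new char, reset run to 1
  Position 2 ('a'): new char, reset run to 1
  Position 3 ('c'): new char, reset run to 1
  Position 4 ('a'): new char, reset run to 1
  Position 5 ('c'): new char, reset run to 1
  Position 6 ('c'): continues run of 'c', length=2
  Position 7 ('c'): continues run of 'c', length=3
  Position 8 ('a'): new char, reset run to 1
Longest run: 'c' with length 3

3


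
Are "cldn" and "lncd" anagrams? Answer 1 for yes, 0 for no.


Strings: "cldn", "lncd"
Sorted first:  cdln
Sorted second: cdln
Sorted forms match => anagrams

1


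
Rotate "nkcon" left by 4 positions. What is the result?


Input: "nkcon", rotate left by 4
First 4 characters: "nkco"
Remaining characters: "n"
Concatenate remaining + first: "n" + "nkco" = "nnkco"

nnkco


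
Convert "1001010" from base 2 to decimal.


Input: "1001010" in base 2
Positional expansion:
  Digit '1' (value 1) x 2^6 = 64
  Digit '0' (value 0) x 2^5 = 0
  Digit '0' (value 0) x 2^4 = 0
  Digit '1' (value 1) x 2^3 = 8
  Digit '0' (value 0) x 2^2 = 0
  Digit '1' (value 1) x 2^1 = 2
  Digit '0' (value 0) x 2^0 = 0
Sum = 74

74


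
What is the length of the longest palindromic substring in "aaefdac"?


Input: "aaefdac"
Checking substrings for palindromes:
  [0:2] "aa" (len 2) => palindrome
Longest palindromic substring: "aa" with length 2

2


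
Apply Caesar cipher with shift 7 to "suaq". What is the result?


Caesar cipher: shift "suaq" by 7
  's' (pos 18) + 7 = pos 25 = 'z'
  'u' (pos 20) + 7 = pos 1 = 'b'
  'a' (pos 0) + 7 = pos 7 = 'h'
  'q' (pos 16) + 7 = pos 23 = 'x'
Result: zbhx

zbhx


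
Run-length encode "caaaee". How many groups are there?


Input: caaaee
Scanning for consecutive runs:
  Group 1: 'c' x 1 (positions 0-0)
  Group 2: 'a' x 3 (positions 1-3)
  Group 3: 'e' x 2 (positions 4-5)
Total groups: 3

3


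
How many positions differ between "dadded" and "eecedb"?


Comparing "dadded" and "eecedb" position by position:
  Position 0: 'd' vs 'e' => DIFFER
  Position 1: 'a' vs 'e' => DIFFER
  Position 2: 'd' vs 'c' => DIFFER
  Position 3: 'd' vs 'e' => DIFFER
  Position 4: 'e' vs 'd' => DIFFER
  Position 5: 'd' vs 'b' => DIFFER
Positions that differ: 6

6


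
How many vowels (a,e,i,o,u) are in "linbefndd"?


Input: linbefndd
Checking each character:
  'l' at position 0: consonant
  'i' at position 1: vowel (running total: 1)
  'n' at position 2: consonant
  'b' at position 3: consonant
  'e' at position 4: vowel (running total: 2)
  'f' at position 5: consonant
  'n' at position 6: consonant
  'd' at position 7: consonant
  'd' at position 8: consonant
Total vowels: 2

2


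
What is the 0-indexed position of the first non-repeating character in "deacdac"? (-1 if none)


Input: deacdac
Character frequencies:
  'a': 2
  'c': 2
  'd': 2
  'e': 1
Scanning left to right for freq == 1:
  Position 0 ('d'): freq=2, skip
  Position 1 ('e'): unique! => answer = 1

1


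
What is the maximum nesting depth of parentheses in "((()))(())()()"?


Input: "((()))(())()()"
Tracking depth:
  Position 0 '(': depth becomes 1
  Position 1 '(': depth becomes 2
  Position 2 '(': depth becomes 3
  Position 3 ')': depth becomes 2
  Position 4 ')': depth becomes 1
  Position 5 ')': depth becomes 0
  Position 6 '(': depth becomes 1
  Position 7 '(': depth becomes 2
  Position 8 ')': depth becomes 1
  Position 9 ')': depth becomes 0
  Position 10 '(': depth becomes 1
  Position 11 ')': depth becomes 0
  Position 12 '(': depth becomes 1
  Position 13 ')': depth becomes 0
Maximum depth reached: 3

3


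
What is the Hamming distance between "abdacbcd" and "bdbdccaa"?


Comparing "abdacbcd" and "bdbdccaa" position by position:
  Position 0: 'a' vs 'b' => differ
  Position 1: 'b' vs 'd' => differ
  Position 2: 'd' vs 'b' => differ
  Position 3: 'a' vs 'd' => differ
  Position 4: 'c' vs 'c' => same
  Position 5: 'b' vs 'c' => differ
  Position 6: 'c' vs 'a' => differ
  Position 7: 'd' vs 'a' => differ
Total differences (Hamming distance): 7

7


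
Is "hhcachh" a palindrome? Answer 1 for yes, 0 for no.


Input: hhcachh
Reversed: hhcachh
  Compare pos 0 ('h') with pos 6 ('h'): match
  Compare pos 1 ('h') with pos 5 ('h'): match
  Compare pos 2 ('c') with pos 4 ('c'): match
Result: palindrome

1


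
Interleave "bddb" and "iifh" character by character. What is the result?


Interleaving "bddb" and "iifh":
  Position 0: 'b' from first, 'i' from second => "bi"
  Position 1: 'd' from first, 'i' from second => "di"
  Position 2: 'd' from first, 'f' from second => "df"
  Position 3: 'b' from first, 'h' from second => "bh"
Result: bididfbh

bididfbh


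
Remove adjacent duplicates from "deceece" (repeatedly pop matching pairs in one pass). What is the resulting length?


Input: deceece
Stack-based adjacent duplicate removal:
  Read 'd': push. Stack: d
  Read 'e': push. Stack: de
  Read 'c': push. Stack: dec
  Read 'e': push. Stack: dece
  Read 'e': matches stack top 'e' => pop. Stack: dec
  Read 'c': matches stack top 'c' => pop. Stack: de
  Read 'e': matches stack top 'e' => pop. Stack: d
Final stack: "d" (length 1)

1


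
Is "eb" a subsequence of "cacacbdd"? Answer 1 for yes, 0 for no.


Check if "eb" is a subsequence of "cacacbdd"
Greedy scan:
  Position 0 ('c'): no match needed
  Position 1 ('a'): no match needed
  Position 2 ('c'): no match needed
  Position 3 ('a'): no match needed
  Position 4 ('c'): no match needed
  Position 5 ('b'): no match needed
  Position 6 ('d'): no match needed
  Position 7 ('d'): no match needed
Only matched 0/2 characters => not a subsequence

0


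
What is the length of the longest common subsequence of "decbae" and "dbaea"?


LCS of "decbae" and "dbaea"
DP table:
           d    b    a    e    a
      0    0    0    0    0    0
  d   0    1    1    1    1    1
  e   0    1    1    1    2    2
  c   0    1    1    1    2    2
  b   0    1    2    2    2    2
  a   0    1    2    3    3    3
  e   0    1    2    3    4    4
LCS length = dp[6][5] = 4

4


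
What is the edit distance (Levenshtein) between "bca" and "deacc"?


Computing edit distance: "bca" -> "deacc"
DP table:
           d    e    a    c    c
      0    1    2    3    4    5
  b   1    1    2    3    4    5
  c   2    2    2    3    3    4
  a   3    3    3    2    3    4
Edit distance = dp[3][5] = 4

4


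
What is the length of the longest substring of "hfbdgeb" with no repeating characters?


Input: "hfbdgeb"
Sliding window (track last position of each char):
  Position 0 ('h'): window [0,0] length 1 -- new best
  Position 1 ('f'): window [0,1] length 2 -- new best
  Position 2 ('b'): window [0,2] length 3 -- new best
  Position 3 ('d'): window [0,3] length 4 -- new best
  Position 4 ('g'): window [0,4] length 5 -- new best
  Position 5 ('e'): window [0,5] length 6 -- new best
  Position 6 ('b'): repeat (last at 2), move window start to 3
  Position 6 ('b'): window [3,6] length 4
Longest substring with no repeats: "hfbdge" with length 6

6


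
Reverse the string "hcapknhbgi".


Input: hcapknhbgi
Reading characters right to left:
  Position 9: 'i'
  Position 8: 'g'
  Position 7: 'b'
  Position 6: 'h'
  Position 5: 'n'
  Position 4: 'k'
  Position 3: 'p'
  Position 2: 'a'
  Position 1: 'c'
  Position 0: 'h'
Reversed: igbhnkpach

igbhnkpach


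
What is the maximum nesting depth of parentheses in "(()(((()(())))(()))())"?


Input: "(()(((()(())))(()))())"
Tracking depth:
  Position 0 '(': depth becomes 1
  Position 1 '(': depth becomes 2
  Position 2 ')': depth becomes 1
  Position 3 '(': depth becomes 2
  Position 4 '(': depth becomes 3
  Position 5 '(': depth becomes 4
  Position 6 '(': depth becomes 5
  Position 7 ')': depth becomes 4
  Position 8 '(': depth becomes 5
  Position 9 '(': depth becomes 6
  Position 10 ')': depth becomes 5
  Position 11 ')': depth becomes 4
  Position 12 ')': depth becomes 3
  Position 13 ')': depth becomes 2
  Position 14 '(': depth becomes 3
  Position 15 '(': depth becomes 4
  Position 16 ')': depth becomes 3
  Position 17 ')': depth becomes 2
  Position 18 ')': depth becomes 1
  Position 19 '(': depth becomes 2
  Position 20 ')': depth becomes 1
  Position 21 ')': depth becomes 0
Maximum depth reached: 6

6


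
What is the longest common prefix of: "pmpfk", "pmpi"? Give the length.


Words: pmpfk, pmpi
  Position 0: all 'p' => match
  Position 1: all 'm' => match
  Position 2: all 'p' => match
  Position 3: ('f', 'i') => mismatch, stop
LCP = "pmp" (length 3)

3


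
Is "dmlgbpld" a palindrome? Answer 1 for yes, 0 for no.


Input: dmlgbpld
Reversed: dlpbglmd
  Compare pos 0 ('d') with pos 7 ('d'): match
  Compare pos 1 ('m') with pos 6 ('l'): MISMATCH
  Compare pos 2 ('l') with pos 5 ('p'): MISMATCH
  Compare pos 3 ('g') with pos 4 ('b'): MISMATCH
Result: not a palindrome

0


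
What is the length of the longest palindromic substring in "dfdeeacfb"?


Input: "dfdeeacfb"
Checking substrings for palindromes:
  [0:3] "dfd" (len 3) => palindrome
  [3:5] "ee" (len 2) => palindrome
Longest palindromic substring: "dfd" with length 3

3


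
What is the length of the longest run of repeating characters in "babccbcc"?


Input: "babccbcc"
Scanning for longest run:
  Position 1 ('a'): new char, reset run to 1
  Position 2 ('b'): new char, reset run to 1
  Position 3 ('c'): new char, reset run to 1
  Position 4 ('c'): continues run of 'c', length=2
  Position 5 ('b'): new char, reset run to 1
  Position 6 ('c'): new char, reset run to 1
  Position 7 ('c'): continues run of 'c', length=2
Longest run: 'c' with length 2

2


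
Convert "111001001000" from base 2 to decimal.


Input: "111001001000" in base 2
Positional expansion:
  Digit '1' (value 1) x 2^11 = 2048
  Digit '1' (value 1) x 2^10 = 1024
  Digit '1' (value 1) x 2^9 = 512
  Digit '0' (value 0) x 2^8 = 0
  Digit '0' (value 0) x 2^7 = 0
  Digit '1' (value 1) x 2^6 = 64
  Digit '0' (value 0) x 2^5 = 0
  Digit '0' (value 0) x 2^4 = 0
  Digit '1' (value 1) x 2^3 = 8
  Digit '0' (value 0) x 2^2 = 0
  Digit '0' (value 0) x 2^1 = 0
  Digit '0' (value 0) x 2^0 = 0
Sum = 3656

3656


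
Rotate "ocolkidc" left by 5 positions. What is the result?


Input: "ocolkidc", rotate left by 5
First 5 characters: "ocolk"
Remaining characters: "idc"
Concatenate remaining + first: "idc" + "ocolk" = "idcocolk"

idcocolk


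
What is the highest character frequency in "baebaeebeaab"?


Input: baebaeebeaab
Character counts:
  'a': 4
  'b': 4
  'e': 4
Maximum frequency: 4

4


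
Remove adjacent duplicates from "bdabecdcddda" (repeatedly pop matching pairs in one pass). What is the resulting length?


Input: bdabecdcddda
Stack-based adjacent duplicate removal:
  Read 'b': push. Stack: b
  Read 'd': push. Stack: bd
  Read 'a': push. Stack: bda
  Read 'b': push. Stack: bdab
  Read 'e': push. Stack: bdabe
  Read 'c': push. Stack: bdabec
  Read 'd': push. Stack: bdabecd
  Read 'c': push. Stack: bdabecdc
  Read 'd': push. Stack: bdabecdcd
  Read 'd': matches stack top 'd' => pop. Stack: bdabecdc
  Read 'd': push. Stack: bdabecdcd
  Read 'a': push. Stack: bdabecdcda
Final stack: "bdabecdcda" (length 10)

10


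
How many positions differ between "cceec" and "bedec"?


Comparing "cceec" and "bedec" position by position:
  Position 0: 'c' vs 'b' => DIFFER
  Position 1: 'c' vs 'e' => DIFFER
  Position 2: 'e' vs 'd' => DIFFER
  Position 3: 'e' vs 'e' => same
  Position 4: 'c' vs 'c' => same
Positions that differ: 3

3


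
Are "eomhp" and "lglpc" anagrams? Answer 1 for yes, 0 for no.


Strings: "eomhp", "lglpc"
Sorted first:  ehmop
Sorted second: cgllp
Differ at position 0: 'e' vs 'c' => not anagrams

0


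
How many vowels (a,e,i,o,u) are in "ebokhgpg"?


Input: ebokhgpg
Checking each character:
  'e' at position 0: vowel (running total: 1)
  'b' at position 1: consonant
  'o' at position 2: vowel (running total: 2)
  'k' at position 3: consonant
  'h' at position 4: consonant
  'g' at position 5: consonant
  'p' at position 6: consonant
  'g' at position 7: consonant
Total vowels: 2

2


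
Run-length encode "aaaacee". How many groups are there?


Input: aaaacee
Scanning for consecutive runs:
  Group 1: 'a' x 4 (positions 0-3)
  Group 2: 'c' x 1 (positions 4-4)
  Group 3: 'e' x 2 (positions 5-6)
Total groups: 3

3


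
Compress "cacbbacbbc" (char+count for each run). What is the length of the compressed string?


Input: cacbbacbbc
Runs:
  'c' x 1 => "c1"
  'a' x 1 => "a1"
  'c' x 1 => "c1"
  'b' x 2 => "b2"
  'a' x 1 => "a1"
  'c' x 1 => "c1"
  'b' x 2 => "b2"
  'c' x 1 => "c1"
Compressed: "c1a1c1b2a1c1b2c1"
Compressed length: 16

16


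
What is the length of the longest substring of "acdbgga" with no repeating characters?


Input: "acdbgga"
Sliding window (track last position of each char):
  Position 0 ('a'): window [0,0] length 1 -- new best
  Position 1 ('c'): window [0,1] length 2 -- new best
  Position 2 ('d'): window [0,2] length 3 -- new best
  Position 3 ('b'): window [0,3] length 4 -- new best
  Position 4 ('g'): window [0,4] length 5 -- new best
  Position 5 ('g'): repeat (last at 4), move window start to 5
  Position 5 ('g'): window [5,5] length 1
  Position 6 ('a'): window [5,6] length 2
Longest substring with no repeats: "acdbg" with length 5

5


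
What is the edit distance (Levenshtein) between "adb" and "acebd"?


Computing edit distance: "adb" -> "acebd"
DP table:
           a    c    e    b    d
      0    1    2    3    4    5
  a   1    0    1    2    3    4
  d   2    1    1    2    3    3
  b   3    2    2    2    2    3
Edit distance = dp[3][5] = 3

3


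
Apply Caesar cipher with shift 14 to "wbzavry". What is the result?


Caesar cipher: shift "wbzavry" by 14
  'w' (pos 22) + 14 = pos 10 = 'k'
  'b' (pos 1) + 14 = pos 15 = 'p'
  'z' (pos 25) + 14 = pos 13 = 'n'
  'a' (pos 0) + 14 = pos 14 = 'o'
  'v' (pos 21) + 14 = pos 9 = 'j'
  'r' (pos 17) + 14 = pos 5 = 'f'
  'y' (pos 24) + 14 = pos 12 = 'm'
Result: kpnojfm

kpnojfm


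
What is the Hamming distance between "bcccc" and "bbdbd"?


Comparing "bcccc" and "bbdbd" position by position:
  Position 0: 'b' vs 'b' => same
  Position 1: 'c' vs 'b' => differ
  Position 2: 'c' vs 'd' => differ
  Position 3: 'c' vs 'b' => differ
  Position 4: 'c' vs 'd' => differ
Total differences (Hamming distance): 4

4


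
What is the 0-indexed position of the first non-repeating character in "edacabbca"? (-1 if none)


Input: edacabbca
Character frequencies:
  'a': 3
  'b': 2
  'c': 2
  'd': 1
  'e': 1
Scanning left to right for freq == 1:
  Position 0 ('e'): unique! => answer = 0

0


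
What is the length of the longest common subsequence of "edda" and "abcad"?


LCS of "edda" and "abcad"
DP table:
           a    b    c    a    d
      0    0    0    0    0    0
  e   0    0    0    0    0    0
  d   0    0    0    0    0    1
  d   0    0    0    0    0    1
  a   0    1    1    1    1    1
LCS length = dp[4][5] = 1

1


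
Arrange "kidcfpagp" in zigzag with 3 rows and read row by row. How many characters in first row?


Zigzag "kidcfpagp" into 3 rows:
Placing characters:
  'k' => row 0
  'i' => row 1
  'd' => row 2
  'c' => row 1
  'f' => row 0
  'p' => row 1
  'a' => row 2
  'g' => row 1
  'p' => row 0
Rows:
  Row 0: "kfp"
  Row 1: "icpg"
  Row 2: "da"
First row length: 3

3


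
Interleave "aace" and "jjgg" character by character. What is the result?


Interleaving "aace" and "jjgg":
  Position 0: 'a' from first, 'j' from second => "aj"
  Position 1: 'a' from first, 'j' from second => "aj"
  Position 2: 'c' from first, 'g' from second => "cg"
  Position 3: 'e' from first, 'g' from second => "eg"
Result: ajajcgeg

ajajcgeg


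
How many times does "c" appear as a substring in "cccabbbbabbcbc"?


Searching for "c" in "cccabbbbabbcbc"
Scanning each position:
  Position 0: "c" => MATCH
  Position 1: "c" => MATCH
  Position 2: "c" => MATCH
  Position 3: "a" => no
  Position 4: "b" => no
  Position 5: "b" => no
  Position 6: "b" => no
  Position 7: "b" => no
  Position 8: "a" => no
  Position 9: "b" => no
  Position 10: "b" => no
  Position 11: "c" => MATCH
  Position 12: "b" => no
  Position 13: "c" => MATCH
Total occurrences: 5

5


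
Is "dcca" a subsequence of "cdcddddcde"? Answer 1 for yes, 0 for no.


Check if "dcca" is a subsequence of "cdcddddcde"
Greedy scan:
  Position 0 ('c'): no match needed
  Position 1 ('d'): matches sub[0] = 'd'
  Position 2 ('c'): matches sub[1] = 'c'
  Position 3 ('d'): no match needed
  Position 4 ('d'): no match needed
  Position 5 ('d'): no match needed
  Position 6 ('d'): no match needed
  Position 7 ('c'): matches sub[2] = 'c'
  Position 8 ('d'): no match needed
  Position 9 ('e'): no match needed
Only matched 3/4 characters => not a subsequence

0


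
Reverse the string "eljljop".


Input: eljljop
Reading characters right to left:
  Position 6: 'p'
  Position 5: 'o'
  Position 4: 'j'
  Position 3: 'l'
  Position 2: 'j'
  Position 1: 'l'
  Position 0: 'e'
Reversed: pojljle

pojljle


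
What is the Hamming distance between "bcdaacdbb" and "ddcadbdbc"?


Comparing "bcdaacdbb" and "ddcadbdbc" position by position:
  Position 0: 'b' vs 'd' => differ
  Position 1: 'c' vs 'd' => differ
  Position 2: 'd' vs 'c' => differ
  Position 3: 'a' vs 'a' => same
  Position 4: 'a' vs 'd' => differ
  Position 5: 'c' vs 'b' => differ
  Position 6: 'd' vs 'd' => same
  Position 7: 'b' vs 'b' => same
  Position 8: 'b' vs 'c' => differ
Total differences (Hamming distance): 6

6


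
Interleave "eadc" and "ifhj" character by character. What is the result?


Interleaving "eadc" and "ifhj":
  Position 0: 'e' from first, 'i' from second => "ei"
  Position 1: 'a' from first, 'f' from second => "af"
  Position 2: 'd' from first, 'h' from second => "dh"
  Position 3: 'c' from first, 'j' from second => "cj"
Result: eiafdhcj

eiafdhcj


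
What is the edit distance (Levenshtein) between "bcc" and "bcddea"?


Computing edit distance: "bcc" -> "bcddea"
DP table:
           b    c    d    d    e    a
      0    1    2    3    4    5    6
  b   1    0    1    2    3    4    5
  c   2    1    0    1    2    3    4
  c   3    2    1    1    2    3    4
Edit distance = dp[3][6] = 4

4


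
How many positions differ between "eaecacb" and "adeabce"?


Comparing "eaecacb" and "adeabce" position by position:
  Position 0: 'e' vs 'a' => DIFFER
  Position 1: 'a' vs 'd' => DIFFER
  Position 2: 'e' vs 'e' => same
  Position 3: 'c' vs 'a' => DIFFER
  Position 4: 'a' vs 'b' => DIFFER
  Position 5: 'c' vs 'c' => same
  Position 6: 'b' vs 'e' => DIFFER
Positions that differ: 5

5


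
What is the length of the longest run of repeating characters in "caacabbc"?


Input: "caacabbc"
Scanning for longest run:
  Position 1 ('a'): new char, reset run to 1
  Position 2 ('a'): continues run of 'a', length=2
  Position 3 ('c'): new char, reset run to 1
  Position 4 ('a'): new char, reset run to 1
  Position 5 ('b'): new char, reset run to 1
  Position 6 ('b'): continues run of 'b', length=2
  Position 7 ('c'): new char, reset run to 1
Longest run: 'a' with length 2

2


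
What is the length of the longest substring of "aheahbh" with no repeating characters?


Input: "aheahbh"
Sliding window (track last position of each char):
  Position 0 ('a'): window [0,0] length 1 -- new best
  Position 1 ('h'): window [0,1] length 2 -- new best
  Position 2 ('e'): window [0,2] length 3 -- new best
  Position 3 ('a'): repeat (last at 0), move window start to 1
  Position 3 ('a'): window [1,3] length 3
  Position 4 ('h'): repeat (last at 1), move window start to 2
  Position 4 ('h'): window [2,4] length 3
  Position 5 ('b'): window [2,5] length 4 -- new best
  Position 6 ('h'): repeat (last at 4), move window start to 5
  Position 6 ('h'): window [5,6] length 2
Longest substring with no repeats: "eahb" with length 4

4


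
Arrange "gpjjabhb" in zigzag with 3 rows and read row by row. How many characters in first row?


Zigzag "gpjjabhb" into 3 rows:
Placing characters:
  'g' => row 0
  'p' => row 1
  'j' => row 2
  'j' => row 1
  'a' => row 0
  'b' => row 1
  'h' => row 2
  'b' => row 1
Rows:
  Row 0: "ga"
  Row 1: "pjbb"
  Row 2: "jh"
First row length: 2

2


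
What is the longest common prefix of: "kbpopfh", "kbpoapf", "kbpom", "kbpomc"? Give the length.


Words: kbpopfh, kbpoapf, kbpom, kbpomc
  Position 0: all 'k' => match
  Position 1: all 'b' => match
  Position 2: all 'p' => match
  Position 3: all 'o' => match
  Position 4: ('p', 'a', 'm', 'm') => mismatch, stop
LCP = "kbpo" (length 4)

4


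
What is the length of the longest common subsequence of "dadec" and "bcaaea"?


LCS of "dadec" and "bcaaea"
DP table:
           b    c    a    a    e    a
      0    0    0    0    0    0    0
  d   0    0    0    0    0    0    0
  a   0    0    0    1    1    1    1
  d   0    0    0    1    1    1    1
  e   0    0    0    1    1    2    2
  c   0    0    1    1    1    2    2
LCS length = dp[5][6] = 2

2


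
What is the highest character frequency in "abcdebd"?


Input: abcdebd
Character counts:
  'a': 1
  'b': 2
  'c': 1
  'd': 2
  'e': 1
Maximum frequency: 2

2


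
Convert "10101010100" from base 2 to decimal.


Input: "10101010100" in base 2
Positional expansion:
  Digit '1' (value 1) x 2^10 = 1024
  Digit '0' (value 0) x 2^9 = 0
  Digit '1' (value 1) x 2^8 = 256
  Digit '0' (value 0) x 2^7 = 0
  Digit '1' (value 1) x 2^6 = 64
  Digit '0' (value 0) x 2^5 = 0
  Digit '1' (value 1) x 2^4 = 16
  Digit '0' (value 0) x 2^3 = 0
  Digit '1' (value 1) x 2^2 = 4
  Digit '0' (value 0) x 2^1 = 0
  Digit '0' (value 0) x 2^0 = 0
Sum = 1364

1364


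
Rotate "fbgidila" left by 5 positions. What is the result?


Input: "fbgidila", rotate left by 5
First 5 characters: "fbgid"
Remaining characters: "ila"
Concatenate remaining + first: "ila" + "fbgid" = "ilafbgid"

ilafbgid


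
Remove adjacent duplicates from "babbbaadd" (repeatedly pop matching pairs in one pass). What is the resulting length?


Input: babbbaadd
Stack-based adjacent duplicate removal:
  Read 'b': push. Stack: b
  Read 'a': push. Stack: ba
  Read 'b': push. Stack: bab
  Read 'b': matches stack top 'b' => pop. Stack: ba
  Read 'b': push. Stack: bab
  Read 'a': push. Stack: baba
  Read 'a': matches stack top 'a' => pop. Stack: bab
  Read 'd': push. Stack: babd
  Read 'd': matches stack top 'd' => pop. Stack: bab
Final stack: "bab" (length 3)

3


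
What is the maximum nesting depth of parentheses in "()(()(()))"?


Input: "()(()(()))"
Tracking depth:
  Position 0 '(': depth becomes 1
  Position 1 ')': depth becomes 0
  Position 2 '(': depth becomes 1
  Position 3 '(': depth becomes 2
  Position 4 ')': depth becomes 1
  Position 5 '(': depth becomes 2
  Position 6 '(': depth becomes 3
  Position 7 ')': depth becomes 2
  Position 8 ')': depth becomes 1
  Position 9 ')': depth becomes 0
Maximum depth reached: 3

3


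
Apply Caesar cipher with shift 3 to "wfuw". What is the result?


Caesar cipher: shift "wfuw" by 3
  'w' (pos 22) + 3 = pos 25 = 'z'
  'f' (pos 5) + 3 = pos 8 = 'i'
  'u' (pos 20) + 3 = pos 23 = 'x'
  'w' (pos 22) + 3 = pos 25 = 'z'
Result: zixz

zixz


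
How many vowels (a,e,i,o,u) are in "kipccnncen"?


Input: kipccnncen
Checking each character:
  'k' at position 0: consonant
  'i' at position 1: vowel (running total: 1)
  'p' at position 2: consonant
  'c' at position 3: consonant
  'c' at position 4: consonant
  'n' at position 5: consonant
  'n' at position 6: consonant
  'c' at position 7: consonant
  'e' at position 8: vowel (running total: 2)
  'n' at position 9: consonant
Total vowels: 2

2


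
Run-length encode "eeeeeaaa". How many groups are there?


Input: eeeeeaaa
Scanning for consecutive runs:
  Group 1: 'e' x 5 (positions 0-4)
  Group 2: 'a' x 3 (positions 5-7)
Total groups: 2

2


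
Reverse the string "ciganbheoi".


Input: ciganbheoi
Reading characters right to left:
  Position 9: 'i'
  Position 8: 'o'
  Position 7: 'e'
  Position 6: 'h'
  Position 5: 'b'
  Position 4: 'n'
  Position 3: 'a'
  Position 2: 'g'
  Position 1: 'i'
  Position 0: 'c'
Reversed: ioehbnagic

ioehbnagic


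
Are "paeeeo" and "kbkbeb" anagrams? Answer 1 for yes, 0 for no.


Strings: "paeeeo", "kbkbeb"
Sorted first:  aeeeop
Sorted second: bbbekk
Differ at position 0: 'a' vs 'b' => not anagrams

0


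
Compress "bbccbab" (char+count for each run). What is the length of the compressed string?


Input: bbccbab
Runs:
  'b' x 2 => "b2"
  'c' x 2 => "c2"
  'b' x 1 => "b1"
  'a' x 1 => "a1"
  'b' x 1 => "b1"
Compressed: "b2c2b1a1b1"
Compressed length: 10

10


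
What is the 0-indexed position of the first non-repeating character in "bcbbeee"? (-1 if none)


Input: bcbbeee
Character frequencies:
  'b': 3
  'c': 1
  'e': 3
Scanning left to right for freq == 1:
  Position 0 ('b'): freq=3, skip
  Position 1 ('c'): unique! => answer = 1

1


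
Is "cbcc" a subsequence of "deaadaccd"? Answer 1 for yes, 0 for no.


Check if "cbcc" is a subsequence of "deaadaccd"
Greedy scan:
  Position 0 ('d'): no match needed
  Position 1 ('e'): no match needed
  Position 2 ('a'): no match needed
  Position 3 ('a'): no match needed
  Position 4 ('d'): no match needed
  Position 5 ('a'): no match needed
  Position 6 ('c'): matches sub[0] = 'c'
  Position 7 ('c'): no match needed
  Position 8 ('d'): no match needed
Only matched 1/4 characters => not a subsequence

0


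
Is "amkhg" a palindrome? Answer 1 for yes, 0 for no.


Input: amkhg
Reversed: ghkma
  Compare pos 0 ('a') with pos 4 ('g'): MISMATCH
  Compare pos 1 ('m') with pos 3 ('h'): MISMATCH
Result: not a palindrome

0


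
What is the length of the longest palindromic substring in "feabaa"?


Input: "feabaa"
Checking substrings for palindromes:
  [2:5] "aba" (len 3) => palindrome
  [4:6] "aa" (len 2) => palindrome
Longest palindromic substring: "aba" with length 3

3


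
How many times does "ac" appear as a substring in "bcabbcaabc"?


Searching for "ac" in "bcabbcaabc"
Scanning each position:
  Position 0: "bc" => no
  Position 1: "ca" => no
  Position 2: "ab" => no
  Position 3: "bb" => no
  Position 4: "bc" => no
  Position 5: "ca" => no
  Position 6: "aa" => no
  Position 7: "ab" => no
  Position 8: "bc" => no
Total occurrences: 0

0


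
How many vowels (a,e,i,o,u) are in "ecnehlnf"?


Input: ecnehlnf
Checking each character:
  'e' at position 0: vowel (running total: 1)
  'c' at position 1: consonant
  'n' at position 2: consonant
  'e' at position 3: vowel (running total: 2)
  'h' at position 4: consonant
  'l' at position 5: consonant
  'n' at position 6: consonant
  'f' at position 7: consonant
Total vowels: 2

2


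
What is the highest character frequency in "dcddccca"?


Input: dcddccca
Character counts:
  'a': 1
  'c': 4
  'd': 3
Maximum frequency: 4

4


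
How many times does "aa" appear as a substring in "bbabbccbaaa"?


Searching for "aa" in "bbabbccbaaa"
Scanning each position:
  Position 0: "bb" => no
  Position 1: "ba" => no
  Position 2: "ab" => no
  Position 3: "bb" => no
  Position 4: "bc" => no
  Position 5: "cc" => no
  Position 6: "cb" => no
  Position 7: "ba" => no
  Position 8: "aa" => MATCH
  Position 9: "aa" => MATCH
Total occurrences: 2

2


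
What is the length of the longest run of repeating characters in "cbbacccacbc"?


Input: "cbbacccacbc"
Scanning for longest run:
  Position 1 ('b'): new char, reset run to 1
  Position 2 ('b'): continues run of 'b', length=2
  Position 3 ('a'): new char, reset run to 1
  Position 4 ('c'): new char, reset run to 1
  Position 5 ('c'): continues run of 'c', length=2
  Position 6 ('c'): continues run of 'c', length=3
  Position 7 ('a'): new char, reset run to 1
  Position 8 ('c'): new char, reset run to 1
  Position 9 ('b'): new char, reset run to 1
  Position 10 ('c'): new char, reset run to 1
Longest run: 'c' with length 3

3


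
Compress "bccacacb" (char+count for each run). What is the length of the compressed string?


Input: bccacacb
Runs:
  'b' x 1 => "b1"
  'c' x 2 => "c2"
  'a' x 1 => "a1"
  'c' x 1 => "c1"
  'a' x 1 => "a1"
  'c' x 1 => "c1"
  'b' x 1 => "b1"
Compressed: "b1c2a1c1a1c1b1"
Compressed length: 14

14


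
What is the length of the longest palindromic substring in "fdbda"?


Input: "fdbda"
Checking substrings for palindromes:
  [1:4] "dbd" (len 3) => palindrome
Longest palindromic substring: "dbd" with length 3

3


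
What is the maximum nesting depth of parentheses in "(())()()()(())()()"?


Input: "(())()()()(())()()"
Tracking depth:
  Position 0 '(': depth becomes 1
  Position 1 '(': depth becomes 2
  Position 2 ')': depth becomes 1
  Position 3 ')': depth becomes 0
  Position 4 '(': depth becomes 1
  Position 5 ')': depth becomes 0
  Position 6 '(': depth becomes 1
  Position 7 ')': depth becomes 0
  Position 8 '(': depth becomes 1
  Position 9 ')': depth becomes 0
  Position 10 '(': depth becomes 1
  Position 11 '(': depth becomes 2
  Position 12 ')': depth becomes 1
  Position 13 ')': depth becomes 0
  Position 14 '(': depth becomes 1
  Position 15 ')': depth becomes 0
  Position 16 '(': depth becomes 1
  Position 17 ')': depth becomes 0
Maximum depth reached: 2

2
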